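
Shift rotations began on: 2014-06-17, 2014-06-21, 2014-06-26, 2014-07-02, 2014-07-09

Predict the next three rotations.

The spacing grows by 1 each time: 4, 5, 6, 7 days.
Next gap: 8 days. 2014-07-09 + 8 days = 2014-07-17.
Next gap: 9 days. 2014-07-17 + 9 days = 2014-07-26.
Next gap: 10 days. 2014-07-26 + 10 days = 2014-08-05.

2014-07-17, 2014-07-26, 2014-08-05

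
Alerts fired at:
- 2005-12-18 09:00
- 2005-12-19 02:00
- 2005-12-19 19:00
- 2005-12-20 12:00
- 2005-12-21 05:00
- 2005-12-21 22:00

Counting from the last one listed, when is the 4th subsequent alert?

Gaps: 17, 17, 17, 17, 17 hours — each event is 17 hours after the previous one.
2005-12-21 22:00 + 17 h = 2005-12-22 15:00.
2005-12-22 15:00 + 17 h = 2005-12-23 08:00.
2005-12-23 08:00 + 17 h = 2005-12-24 01:00.
2005-12-24 01:00 + 17 h = 2005-12-24 18:00.

2005-12-24 18:00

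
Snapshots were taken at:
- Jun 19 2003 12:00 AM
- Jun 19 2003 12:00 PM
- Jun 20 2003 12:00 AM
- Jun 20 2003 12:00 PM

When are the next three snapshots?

Spacing: 12, 12, 12 h — constant 12 h.
Jun 20 2003 12:00 PM + 12 h = Jun 21 2003 12:00 AM.
Jun 21 2003 12:00 AM + 12 h = Jun 21 2003 12:00 PM.
Jun 21 2003 12:00 PM + 12 h = Jun 22 2003 12:00 AM.

Jun 21 2003 12:00 AM, Jun 21 2003 12:00 PM, Jun 22 2003 12:00 AM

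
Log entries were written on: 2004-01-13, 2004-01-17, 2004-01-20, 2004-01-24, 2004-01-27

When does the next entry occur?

2004-01-31

Every event lands on a Tuesday or Saturday (gaps cycle 4, 3, 4, 3).
So the schedule is: every Tuesday and Saturday.
The following Saturday is 2004-01-31.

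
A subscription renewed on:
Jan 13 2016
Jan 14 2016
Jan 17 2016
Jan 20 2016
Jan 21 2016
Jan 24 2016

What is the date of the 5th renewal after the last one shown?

Gaps: 1, 3, 3, 1, 3 days — not constant, but cyclic with period 3.
The events fall on every Wednesday, Thursday and Sunday.
Next Wednesday: Jan 27 2016.
The following Thursday is Jan 28 2016.
Next Sunday: Jan 31 2016.
Next Wednesday: Feb 3 2016.
The following Thursday is Feb 4 2016.

Feb 4 2016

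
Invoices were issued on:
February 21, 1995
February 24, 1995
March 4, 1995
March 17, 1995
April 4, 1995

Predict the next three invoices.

April 27, 1995; May 25, 1995; June 27, 1995

Intervals are 3, 8, 13, 18 days — an arithmetic progression with common difference 5.
Next gap: 23 days. April 4, 1995 + 23 days = April 27, 1995.
Next gap: 28 days. April 27, 1995 + 28 days = May 25, 1995.
Next gap: 33 days. May 25, 1995 + 33 days = June 27, 1995.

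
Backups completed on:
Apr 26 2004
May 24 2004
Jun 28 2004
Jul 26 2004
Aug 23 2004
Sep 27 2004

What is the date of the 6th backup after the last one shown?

Mar 28 2005

All dates are Mondays, 28, 35, 28, 28, 35 days apart.
Specifically, the 4th Monday of each month.
4th Monday of October 2004: Oct 25 2004.
4th Monday of November 2004: Nov 22 2004.
December 2004 — 4th Monday is Dec 27 2004.
January 2005 — 4th Monday is Jan 24 2005.
February 2005 — 4th Monday is Feb 28 2005.
4th Monday of March 2005: Mar 28 2005.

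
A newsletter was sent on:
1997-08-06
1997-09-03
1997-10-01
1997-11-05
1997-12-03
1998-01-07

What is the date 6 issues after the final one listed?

1998-07-01

All dates are Wednesdays, 28, 28, 35, 28, 35 days apart.
Specifically, the 1st Wednesday of each month.
February 1998 — 1st Wednesday is 1998-02-04.
March 1998 — 1st Wednesday is 1998-03-04.
April 1998 — 1st Wednesday is 1998-04-01.
1st Wednesday of May 1998: 1998-05-06.
1st Wednesday of June 1998: 1998-06-03.
1st Wednesday of July 1998: 1998-07-01.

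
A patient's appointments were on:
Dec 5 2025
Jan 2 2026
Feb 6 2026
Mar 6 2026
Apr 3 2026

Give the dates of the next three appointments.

May 1 2026, Jun 5 2026, Jul 3 2026

All dates are Fridays, 28, 35, 28, 28 days apart.
Specifically, the 1st Friday of each month.
May 2026 — 1st Friday is May 1 2026.
June 2026 — 1st Friday is Jun 5 2026.
1st Friday of July 2026: Jul 3 2026.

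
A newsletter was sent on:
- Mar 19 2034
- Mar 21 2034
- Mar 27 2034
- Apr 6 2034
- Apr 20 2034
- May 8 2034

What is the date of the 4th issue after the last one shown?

Intervals are 2, 6, 10, 14, 18 days — an arithmetic progression with common difference 4.
Next gap: 22 days. May 8 2034 + 22 days = May 30 2034.
Next gap: 26 days. May 30 2034 + 26 days = Jun 25 2034.
Next gap: 30 days. Jun 25 2034 + 30 days = Jul 25 2034.
Next gap: 34 days. Jul 25 2034 + 34 days = Aug 28 2034.

Aug 28 2034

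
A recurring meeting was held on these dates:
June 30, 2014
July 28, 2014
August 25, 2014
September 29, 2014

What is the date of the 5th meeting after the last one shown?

February 23, 2015

Every date is a Monday; gaps 28, 28, 35 days.
Each is the last Monday of its month (at least one falls on the 29th or later, ruling out '4th Monday').
Last Monday of October 2014: October 27, 2014.
Last Monday of November 2014: November 24, 2014.
December 2014 ends with Monday December 29, 2014.
January 2015 ends with Monday January 26, 2015.
February 2015 ends with Monday February 23, 2015.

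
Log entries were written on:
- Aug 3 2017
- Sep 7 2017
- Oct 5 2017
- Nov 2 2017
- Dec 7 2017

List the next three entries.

Gaps: 35, 28, 28, 35 days — a mix of 28 and 35. Every date is a Thursday.
Each is the 1st Thursday of its month.
January 2018 — 1st Thursday is Jan 4 2018.
February 2018 — 1st Thursday is Feb 1 2018.
March 2018 — 1st Thursday is Mar 1 2018.

Jan 4 2018, Feb 1 2018, Mar 1 2018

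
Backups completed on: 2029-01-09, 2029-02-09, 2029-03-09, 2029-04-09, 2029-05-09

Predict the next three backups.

2029-06-09, 2029-07-09, 2029-08-09

Gaps: 31, 28, 31, 30 days — not constant. Every event is on the 9th of the month.
Pattern: the 9th of each month.
June 2029: 2029-06-09.
July 2029: 2029-07-09.
Next: August 2029 → 2029-08-09.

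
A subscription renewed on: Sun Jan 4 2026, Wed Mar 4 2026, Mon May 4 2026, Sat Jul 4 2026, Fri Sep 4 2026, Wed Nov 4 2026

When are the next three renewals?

Each date is the 4th; the gaps (59, 61, 61, 62, 61) track the month lengths.
The rule is the 4th of every 2 months.
January 2027: Mon Jan 4 2027.
Next: March 2027 → Thu Mar 4 2027.
Next: May 2027 → Tue May 4 2027.

Mon Jan 4 2027, Thu Mar 4 2027, Tue May 4 2027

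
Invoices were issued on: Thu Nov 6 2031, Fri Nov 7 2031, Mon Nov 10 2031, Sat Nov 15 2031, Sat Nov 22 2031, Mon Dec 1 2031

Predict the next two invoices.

Fri Dec 12 2031, Thu Dec 25 2031

Intervals are 1, 3, 5, 7, 9 days — an arithmetic progression with common difference 2.
Next gap: 11 days. Mon Dec 1 2031 + 11 days = Fri Dec 12 2031.
Next gap: 13 days. Fri Dec 12 2031 + 13 days = Thu Dec 25 2031.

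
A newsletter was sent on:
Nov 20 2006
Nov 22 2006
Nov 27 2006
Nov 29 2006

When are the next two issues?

Dec 4 2006, Dec 6 2006

The gap pattern 2, 5, 2 repeats every 2 events.
These are the Mondays and Wednesdays of each week.
The following Monday is Dec 4 2006.
The following Wednesday is Dec 6 2006.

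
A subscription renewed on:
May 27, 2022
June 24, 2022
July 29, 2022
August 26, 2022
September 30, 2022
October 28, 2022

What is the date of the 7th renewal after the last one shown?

These are Fridays with 28, 35, 28, 35, 28-day gaps.
Each is the final Friday of its month — July 29, 2022 is past the 28th, so '4th Friday' doesn't fit.
Last Friday of November 2022: November 25, 2022.
December 2022 ends with Friday December 30, 2022.
Last Friday of January 2023: January 27, 2023.
Last Friday of February 2023: February 24, 2023.
Last Friday of March 2023: March 31, 2023.
April 2023 ends with Friday April 28, 2023.
May 2023 ends with Friday May 26, 2023.

May 26, 2023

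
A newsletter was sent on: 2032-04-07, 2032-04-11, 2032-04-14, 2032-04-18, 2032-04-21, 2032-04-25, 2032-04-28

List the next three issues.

Every event lands on a Wednesday or Sunday (gaps cycle 4, 3, 4, 3, 4, 3).
So the schedule is: every Wednesday and Sunday.
The following Sunday is 2032-05-02.
Next Wednesday: 2032-05-05.
Next Sunday: 2032-05-09.

2032-05-02, 2032-05-05, 2032-05-09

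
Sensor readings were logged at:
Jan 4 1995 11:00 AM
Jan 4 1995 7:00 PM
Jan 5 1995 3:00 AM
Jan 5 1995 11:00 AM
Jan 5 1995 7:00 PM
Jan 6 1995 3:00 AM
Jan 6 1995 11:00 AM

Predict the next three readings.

Jan 6 1995 7:00 PM, Jan 7 1995 3:00 AM, Jan 7 1995 11:00 AM

The interval is a steady 8 hours (8, 8, 8, 8, 8, 8).
Jan 6 1995 11:00 AM + 8 h = Jan 6 1995 7:00 PM.
Jan 6 1995 7:00 PM + 8 h = Jan 7 1995 3:00 AM.
Jan 7 1995 3:00 AM + 8 h = Jan 7 1995 11:00 AM.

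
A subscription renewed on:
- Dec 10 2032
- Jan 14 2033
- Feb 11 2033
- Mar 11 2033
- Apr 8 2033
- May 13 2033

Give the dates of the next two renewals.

Jun 10 2033, Jul 8 2033

All dates are Fridays, 35, 28, 28, 28, 35 days apart.
Specifically, the 2nd Friday of each month.
2nd Friday of June 2033: Jun 10 2033.
July 2033 — 2nd Friday is Jul 8 2033.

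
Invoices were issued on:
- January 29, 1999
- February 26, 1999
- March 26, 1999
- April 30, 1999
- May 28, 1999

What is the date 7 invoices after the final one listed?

December 31, 1999

All Fridays; the gaps (28, 28, 35, 28) vary with month length.
This is the last Friday of each month.
June 1999 ends with Friday June 25, 1999.
July 1999 ends with Friday July 30, 1999.
August 1999 ends with Friday August 27, 1999.
September 1999 ends with Friday September 24, 1999.
October 1999 ends with Friday October 29, 1999.
Last Friday of November 1999: November 26, 1999.
December 1999 ends with Friday December 31, 1999.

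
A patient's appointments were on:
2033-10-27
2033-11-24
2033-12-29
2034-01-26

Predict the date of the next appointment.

2034-02-23

These are Thursdays with 28, 35, 28-day gaps.
Each is the final Thursday of its month — 2033-12-29 is past the 28th, so '4th Thursday' doesn't fit.
February 2034 ends with Thursday 2034-02-23.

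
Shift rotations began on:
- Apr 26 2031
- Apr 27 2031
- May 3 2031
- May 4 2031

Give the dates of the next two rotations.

May 10 2031, May 11 2031

The gap pattern 1, 6, 1 repeats every 2 events.
These are the Saturdays and Sundays of each week.
The following Saturday is May 10 2031.
Next Sunday: May 11 2031.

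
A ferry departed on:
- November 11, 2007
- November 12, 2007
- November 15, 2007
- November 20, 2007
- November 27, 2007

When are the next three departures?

The spacing grows by 2 each time: 1, 3, 5, 7 days.
Next gap: 9 days. November 27, 2007 + 9 days = December 6, 2007.
Next gap: 11 days. December 6, 2007 + 11 days = December 17, 2007.
Next gap: 13 days. December 17, 2007 + 13 days = December 30, 2007.

December 6, 2007; December 17, 2007; December 30, 2007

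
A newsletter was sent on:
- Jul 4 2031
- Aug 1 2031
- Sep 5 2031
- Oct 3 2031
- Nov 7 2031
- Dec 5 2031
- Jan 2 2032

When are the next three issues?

Feb 6 2032, Mar 5 2032, Apr 2 2032

Gaps: 28, 35, 28, 35, 28, 28 days — a mix of 28 and 35. Every date is a Friday.
Each is the 1st Friday of its month.
February 2032 — 1st Friday is Feb 6 2032.
March 2032 — 1st Friday is Mar 5 2032.
April 2032 — 1st Friday is Apr 2 2032.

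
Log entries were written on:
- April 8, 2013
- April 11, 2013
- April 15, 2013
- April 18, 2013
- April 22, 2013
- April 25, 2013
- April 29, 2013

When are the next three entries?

Every event lands on a Monday or Thursday (gaps cycle 3, 4, 3, 4, 3, 4).
So the schedule is: every Monday and Thursday.
The following Thursday is May 2, 2013.
Next Monday: May 6, 2013.
The following Thursday is May 9, 2013.

May 2, 2013; May 6, 2013; May 9, 2013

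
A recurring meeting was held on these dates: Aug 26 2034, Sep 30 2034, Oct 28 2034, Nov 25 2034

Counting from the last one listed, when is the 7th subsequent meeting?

All Saturdays; the gaps (35, 28, 28) vary with month length.
This is the last Saturday of each month.
December 2034 ends with Saturday Dec 30 2034.
Last Saturday of January 2035: Jan 27 2035.
February 2035 ends with Saturday Feb 24 2035.
Last Saturday of March 2035: Mar 31 2035.
Last Saturday of April 2035: Apr 28 2035.
May 2035 ends with Saturday May 26 2035.
June 2035 ends with Saturday Jun 30 2035.

Jun 30 2035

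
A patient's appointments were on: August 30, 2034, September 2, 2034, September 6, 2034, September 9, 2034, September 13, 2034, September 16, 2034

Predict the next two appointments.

September 20, 2034; September 23, 2034

Gaps: 3, 4, 3, 4, 3 days — not constant, but cyclic with period 2.
The events fall on every Wednesday and Saturday.
Next Wednesday: September 20, 2034.
Next Saturday: September 23, 2034.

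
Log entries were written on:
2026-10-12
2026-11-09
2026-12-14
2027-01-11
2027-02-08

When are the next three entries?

2027-03-08, 2027-04-12, 2027-05-10

Gaps: 28, 35, 28, 28 days — a mix of 28 and 35. Every date is a Monday.
Each is the 2nd Monday of its month.
March 2027 — 2nd Monday is 2027-03-08.
2nd Monday of April 2027: 2027-04-12.
May 2027 — 2nd Monday is 2027-05-10.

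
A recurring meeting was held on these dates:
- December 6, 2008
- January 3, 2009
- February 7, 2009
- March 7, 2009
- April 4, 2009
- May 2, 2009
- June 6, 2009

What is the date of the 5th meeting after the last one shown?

These are Saturdays at 28- or 35-day spacing (28, 35, 28, 28, 28, 35).
The pattern: 1st Saturday of the month.
1st Saturday of July 2009: July 4, 2009.
1st Saturday of August 2009: August 1, 2009.
September 2009 — 1st Saturday is September 5, 2009.
1st Saturday of October 2009: October 3, 2009.
1st Saturday of November 2009: November 7, 2009.

November 7, 2009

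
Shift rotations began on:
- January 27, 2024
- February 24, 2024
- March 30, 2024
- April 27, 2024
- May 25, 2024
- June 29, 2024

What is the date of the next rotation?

July 27, 2024

Every date is a Saturday; gaps 28, 35, 28, 28, 35 days.
Each is the last Saturday of its month (at least one falls on the 29th or later, ruling out '4th Saturday').
July 2024 ends with Saturday July 27, 2024.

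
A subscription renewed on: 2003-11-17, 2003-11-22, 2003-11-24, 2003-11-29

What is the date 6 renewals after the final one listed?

The gap pattern 5, 2, 5 repeats every 2 events.
These are the Mondays and Saturdays of each week.
The following Monday is 2003-12-01.
Next Saturday: 2003-12-06.
The following Monday is 2003-12-08.
Next Saturday: 2003-12-13.
The following Monday is 2003-12-15.
The following Saturday is 2003-12-20.

2003-12-20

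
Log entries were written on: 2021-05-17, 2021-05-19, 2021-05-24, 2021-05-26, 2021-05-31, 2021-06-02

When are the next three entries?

Gaps: 2, 5, 2, 5, 2 days — not constant, but cyclic with period 2.
The events fall on every Monday and Wednesday.
The following Monday is 2021-06-07.
Next Wednesday: 2021-06-09.
The following Monday is 2021-06-14.

2021-06-07, 2021-06-09, 2021-06-14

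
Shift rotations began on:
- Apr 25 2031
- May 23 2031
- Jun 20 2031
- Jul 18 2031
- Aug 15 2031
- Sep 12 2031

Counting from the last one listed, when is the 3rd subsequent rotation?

The spacing is 28, 28, 28, 28, 28 days — always 28 days.
Sep 12 2031 + 28 days = Oct 10 2031.
Oct 10 2031 + 28 days = Nov 7 2031.
Nov 7 2031 + 28 days = Dec 5 2031.

Dec 5 2031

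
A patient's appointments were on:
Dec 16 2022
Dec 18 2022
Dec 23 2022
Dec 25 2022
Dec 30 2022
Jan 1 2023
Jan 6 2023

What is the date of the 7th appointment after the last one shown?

Jan 29 2023

The gap pattern 2, 5, 2, 5, 2, 5 repeats every 2 events.
These are the Fridays and Sundays of each week.
Next Sunday: Jan 8 2023.
The following Friday is Jan 13 2023.
The following Sunday is Jan 15 2023.
Next Friday: Jan 20 2023.
Next Sunday: Jan 22 2023.
The following Friday is Jan 27 2023.
Next Sunday: Jan 29 2023.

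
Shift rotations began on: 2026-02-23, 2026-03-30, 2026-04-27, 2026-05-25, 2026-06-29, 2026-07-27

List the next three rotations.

2026-08-31, 2026-09-28, 2026-10-26

All Mondays; the gaps (35, 28, 28, 35, 28) vary with month length.
This is the last Monday of each month.
August 2026 ends with Monday 2026-08-31.
Last Monday of September 2026: 2026-09-28.
Last Monday of October 2026: 2026-10-26.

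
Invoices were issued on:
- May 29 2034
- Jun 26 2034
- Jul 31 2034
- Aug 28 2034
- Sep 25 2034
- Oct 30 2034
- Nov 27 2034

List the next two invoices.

All Mondays; the gaps (28, 35, 28, 28, 35, 28) vary with month length.
This is the last Monday of each month.
December 2034 ends with Monday Dec 25 2034.
Last Monday of January 2035: Jan 29 2035.

Dec 25 2034, Jan 29 2035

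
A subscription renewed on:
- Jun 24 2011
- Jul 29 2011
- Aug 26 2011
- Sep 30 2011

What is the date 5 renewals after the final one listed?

These are Fridays with 35, 28, 35-day gaps.
Each is the final Friday of its month — Jul 29 2011 is past the 28th, so '4th Friday' doesn't fit.
Last Friday of October 2011: Oct 28 2011.
Last Friday of November 2011: Nov 25 2011.
Last Friday of December 2011: Dec 30 2011.
Last Friday of January 2012: Jan 27 2012.
February 2012 ends with Friday Feb 24 2012.

Feb 24 2012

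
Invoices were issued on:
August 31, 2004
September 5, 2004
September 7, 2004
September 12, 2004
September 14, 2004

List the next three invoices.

September 19, 2004; September 21, 2004; September 26, 2004

The gap pattern 5, 2, 5, 2 repeats every 2 events.
These are the Tuesdays and Sundays of each week.
Next Sunday: September 19, 2004.
Next Tuesday: September 21, 2004.
Next Sunday: September 26, 2004.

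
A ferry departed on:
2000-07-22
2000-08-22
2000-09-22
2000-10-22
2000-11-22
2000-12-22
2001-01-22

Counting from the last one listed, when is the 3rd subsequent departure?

Each date is the 22nd; the gaps (31, 31, 30, 31, 30, 31) track the month lengths.
The rule is the 22nd of each month.
February 2001: 2001-02-22.
Next: March 2001 → 2001-03-22.
April 2001: 2001-04-22.

2001-04-22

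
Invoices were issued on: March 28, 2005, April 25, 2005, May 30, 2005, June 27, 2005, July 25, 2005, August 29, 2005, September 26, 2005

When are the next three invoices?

October 31, 2005; November 28, 2005; December 26, 2005

All Mondays; the gaps (28, 35, 28, 28, 35, 28) vary with month length.
This is the last Monday of each month.
October 2005 ends with Monday October 31, 2005.
November 2005 ends with Monday November 28, 2005.
Last Monday of December 2005: December 26, 2005.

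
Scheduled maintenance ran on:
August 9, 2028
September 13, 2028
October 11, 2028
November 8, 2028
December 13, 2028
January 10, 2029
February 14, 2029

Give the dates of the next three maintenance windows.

All dates are Wednesdays, 35, 28, 28, 35, 28, 35 days apart.
Specifically, the 2nd Wednesday of each month.
2nd Wednesday of March 2029: March 14, 2029.
2nd Wednesday of April 2029: April 11, 2029.
May 2029 — 2nd Wednesday is May 9, 2029.

March 14, 2029; April 11, 2029; May 9, 2029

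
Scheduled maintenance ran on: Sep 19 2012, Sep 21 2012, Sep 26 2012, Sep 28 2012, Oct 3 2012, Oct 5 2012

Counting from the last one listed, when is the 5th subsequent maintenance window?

Oct 24 2012

Gaps: 2, 5, 2, 5, 2 days — not constant, but cyclic with period 2.
The events fall on every Wednesday and Friday.
Next Wednesday: Oct 10 2012.
The following Friday is Oct 12 2012.
The following Wednesday is Oct 17 2012.
Next Friday: Oct 19 2012.
The following Wednesday is Oct 24 2012.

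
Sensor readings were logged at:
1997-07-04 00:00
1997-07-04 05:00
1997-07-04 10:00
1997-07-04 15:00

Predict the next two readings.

Spacing: 5, 5, 5 h — constant 5 h.
1997-07-04 15:00 + 5 h = 1997-07-04 20:00.
1997-07-04 20:00 + 5 h = 1997-07-05 01:00.

1997-07-04 20:00, 1997-07-05 01:00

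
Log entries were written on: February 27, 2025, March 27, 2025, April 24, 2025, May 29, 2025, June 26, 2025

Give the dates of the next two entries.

These are Thursdays with 28, 28, 35, 28-day gaps.
Each is the final Thursday of its month — May 29, 2025 is past the 28th, so '4th Thursday' doesn't fit.
July 2025 ends with Thursday July 31, 2025.
August 2025 ends with Thursday August 28, 2025.

July 31, 2025; August 28, 2025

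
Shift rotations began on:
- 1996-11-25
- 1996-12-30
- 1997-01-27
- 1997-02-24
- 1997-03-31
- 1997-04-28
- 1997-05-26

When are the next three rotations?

All Mondays; the gaps (35, 28, 28, 35, 28, 28) vary with month length.
This is the last Monday of each month.
Last Monday of June 1997: 1997-06-30.
July 1997 ends with Monday 1997-07-28.
August 1997 ends with Monday 1997-08-25.

1997-06-30, 1997-07-28, 1997-08-25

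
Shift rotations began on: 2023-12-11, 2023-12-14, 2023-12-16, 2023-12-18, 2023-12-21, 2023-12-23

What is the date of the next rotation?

Gaps: 3, 2, 2, 3, 2 days — not constant, but cyclic with period 3.
The events fall on every Monday, Thursday and Saturday.
The following Monday is 2023-12-25.

2023-12-25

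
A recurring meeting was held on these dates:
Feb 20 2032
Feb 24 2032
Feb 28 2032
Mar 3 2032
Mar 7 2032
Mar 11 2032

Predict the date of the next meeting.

Every event comes 4 days after the last (4, 4, 4, 4, 4).
Mar 11 2032 + 4 days = Mar 15 2032.

Mar 15 2032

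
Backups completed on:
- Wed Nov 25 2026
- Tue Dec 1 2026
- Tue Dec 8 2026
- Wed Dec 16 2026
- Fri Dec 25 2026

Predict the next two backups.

Mon Jan 4 2027, Fri Jan 15 2027

Gaps: 6, 7, 8, 9 days — each gap is 1 larger than the previous one.
Next gap: 10 days. Fri Dec 25 2026 + 10 days = Mon Jan 4 2027.
Next gap: 11 days. Mon Jan 4 2027 + 11 days = Fri Jan 15 2027.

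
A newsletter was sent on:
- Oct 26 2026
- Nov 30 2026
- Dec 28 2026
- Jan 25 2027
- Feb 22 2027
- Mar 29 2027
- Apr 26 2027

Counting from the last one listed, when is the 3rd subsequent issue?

Jul 26 2027

All Mondays; the gaps (35, 28, 28, 28, 35, 28) vary with month length.
This is the last Monday of each month.
May 2027 ends with Monday May 31 2027.
Last Monday of June 2027: Jun 28 2027.
Last Monday of July 2027: Jul 26 2027.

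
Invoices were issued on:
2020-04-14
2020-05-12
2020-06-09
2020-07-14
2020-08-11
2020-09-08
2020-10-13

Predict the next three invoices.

2020-11-10, 2020-12-08, 2021-01-12

These are Tuesdays at 28- or 35-day spacing (28, 28, 35, 28, 28, 35).
The pattern: 2nd Tuesday of the month.
November 2020 — 2nd Tuesday is 2020-11-10.
2nd Tuesday of December 2020: 2020-12-08.
2nd Tuesday of January 2021: 2021-01-12.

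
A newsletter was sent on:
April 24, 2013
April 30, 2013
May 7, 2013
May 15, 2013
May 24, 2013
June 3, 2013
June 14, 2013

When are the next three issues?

Intervals are 6, 7, 8, 9, 10, 11 days — an arithmetic progression with common difference 1.
Next gap: 12 days. June 14, 2013 + 12 days = June 26, 2013.
Next gap: 13 days. June 26, 2013 + 13 days = July 9, 2013.
Next gap: 14 days. July 9, 2013 + 14 days = July 23, 2013.

June 26, 2013; July 9, 2013; July 23, 2013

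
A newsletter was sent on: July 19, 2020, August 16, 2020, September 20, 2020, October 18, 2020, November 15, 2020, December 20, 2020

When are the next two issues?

Gaps: 28, 35, 28, 28, 35 days — a mix of 28 and 35. Every date is a Sunday.
Each is the 3rd Sunday of its month.
January 2021 — 3rd Sunday is January 17, 2021.
3rd Sunday of February 2021: February 21, 2021.

January 17, 2021; February 21, 2021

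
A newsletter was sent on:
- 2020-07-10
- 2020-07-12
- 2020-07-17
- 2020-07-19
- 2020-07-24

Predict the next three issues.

The gap pattern 2, 5, 2, 5 repeats every 2 events.
These are the Fridays and Sundays of each week.
Next Sunday: 2020-07-26.
Next Friday: 2020-07-31.
Next Sunday: 2020-08-02.

2020-07-26, 2020-07-31, 2020-08-02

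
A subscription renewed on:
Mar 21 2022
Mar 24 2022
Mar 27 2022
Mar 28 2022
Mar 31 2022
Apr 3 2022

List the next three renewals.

Apr 4 2022, Apr 7 2022, Apr 10 2022

The gap pattern 3, 3, 1, 3, 3 repeats every 3 events.
These are the Mondays, Thursdays and Sundays of each week.
The following Monday is Apr 4 2022.
Next Thursday: Apr 7 2022.
The following Sunday is Apr 10 2022.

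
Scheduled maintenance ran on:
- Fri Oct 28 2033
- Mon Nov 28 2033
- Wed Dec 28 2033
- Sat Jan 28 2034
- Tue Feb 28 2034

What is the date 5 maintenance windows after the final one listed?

Fri Jul 28 2034

The day-of-month is always 28 (31, 30, 31, 31 days between events).
So this recurs on the 28th of each month.
Next: March 2034 → Tue Mar 28 2034.
Next: April 2034 → Fri Apr 28 2034.
Next: May 2034 → Sun May 28 2034.
June 2034: Wed Jun 28 2034.
Next: July 2034 → Fri Jul 28 2034.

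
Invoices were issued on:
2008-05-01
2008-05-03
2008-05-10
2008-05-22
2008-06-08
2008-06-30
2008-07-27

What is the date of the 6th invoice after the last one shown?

Gaps: 2, 7, 12, 17, 22, 27 days — each gap is 5 larger than the previous one.
Next gap: 32 days. 2008-07-27 + 32 days = 2008-08-28.
Next gap: 37 days. 2008-08-28 + 37 days = 2008-10-04.
Next gap: 42 days. 2008-10-04 + 42 days = 2008-11-15.
Next gap: 47 days. 2008-11-15 + 47 days = 2009-01-01.
Next gap: 52 days. 2009-01-01 + 52 days = 2009-02-22.
Next gap: 57 days. 2009-02-22 + 57 days = 2009-04-20.

2009-04-20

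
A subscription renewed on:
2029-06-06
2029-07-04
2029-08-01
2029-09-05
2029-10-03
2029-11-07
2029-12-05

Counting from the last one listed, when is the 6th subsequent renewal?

These are Wednesdays at 28- or 35-day spacing (28, 28, 35, 28, 35, 28).
The pattern: 1st Wednesday of the month.
January 2030 — 1st Wednesday is 2030-01-02.
1st Wednesday of February 2030: 2030-02-06.
1st Wednesday of March 2030: 2030-03-06.
April 2030 — 1st Wednesday is 2030-04-03.
1st Wednesday of May 2030: 2030-05-01.
1st Wednesday of June 2030: 2030-06-05.

2030-06-05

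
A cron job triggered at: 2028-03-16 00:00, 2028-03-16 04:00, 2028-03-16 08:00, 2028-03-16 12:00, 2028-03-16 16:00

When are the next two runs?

Gaps: 4, 4, 4, 4 hours — each event is 4 hours after the previous one.
2028-03-16 16:00 + 4 h = 2028-03-16 20:00.
2028-03-16 20:00 + 4 h = 2028-03-17 00:00.

2028-03-16 20:00, 2028-03-17 00:00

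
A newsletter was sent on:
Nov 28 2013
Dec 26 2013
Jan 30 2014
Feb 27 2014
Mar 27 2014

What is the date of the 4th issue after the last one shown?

Every date is a Thursday; gaps 28, 35, 28, 28 days.
Each is the last Thursday of its month (at least one falls on the 29th or later, ruling out '4th Thursday').
Last Thursday of April 2014: Apr 24 2014.
Last Thursday of May 2014: May 29 2014.
June 2014 ends with Thursday Jun 26 2014.
July 2014 ends with Thursday Jul 31 2014.

Jul 31 2014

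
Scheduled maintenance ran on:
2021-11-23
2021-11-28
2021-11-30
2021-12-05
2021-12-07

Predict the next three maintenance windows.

2021-12-12, 2021-12-14, 2021-12-19

The gap pattern 5, 2, 5, 2 repeats every 2 events.
These are the Tuesdays and Sundays of each week.
Next Sunday: 2021-12-12.
The following Tuesday is 2021-12-14.
The following Sunday is 2021-12-19.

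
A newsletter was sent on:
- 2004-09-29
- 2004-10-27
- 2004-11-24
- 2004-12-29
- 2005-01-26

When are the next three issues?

All Wednesdays; the gaps (28, 28, 35, 28) vary with month length.
This is the last Wednesday of each month.
February 2005 ends with Wednesday 2005-02-23.
Last Wednesday of March 2005: 2005-03-30.
April 2005 ends with Wednesday 2005-04-27.

2005-02-23, 2005-03-30, 2005-04-27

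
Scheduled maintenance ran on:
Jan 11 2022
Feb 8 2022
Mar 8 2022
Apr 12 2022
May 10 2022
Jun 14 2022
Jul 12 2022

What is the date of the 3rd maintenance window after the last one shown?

Oct 11 2022

Gaps: 28, 28, 35, 28, 35, 28 days — a mix of 28 and 35. Every date is a Tuesday.
Each is the 2nd Tuesday of its month.
2nd Tuesday of August 2022: Aug 9 2022.
2nd Tuesday of September 2022: Sep 13 2022.
October 2022 — 2nd Tuesday is Oct 11 2022.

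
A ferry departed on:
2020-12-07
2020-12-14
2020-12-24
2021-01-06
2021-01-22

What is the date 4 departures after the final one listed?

Gaps: 7, 10, 13, 16 days — each gap is 3 larger than the previous one.
Next gap: 19 days. 2021-01-22 + 19 days = 2021-02-10.
Next gap: 22 days. 2021-02-10 + 22 days = 2021-03-04.
Next gap: 25 days. 2021-03-04 + 25 days = 2021-03-29.
Next gap: 28 days. 2021-03-29 + 28 days = 2021-04-26.

2021-04-26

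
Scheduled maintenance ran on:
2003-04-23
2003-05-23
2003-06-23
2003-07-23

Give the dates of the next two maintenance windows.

The day-of-month is always 23 (30, 31, 30 days between events).
So this recurs on the 23rd of each month.
Next: August 2003 → 2003-08-23.
Next: September 2003 → 2003-09-23.

2003-08-23, 2003-09-23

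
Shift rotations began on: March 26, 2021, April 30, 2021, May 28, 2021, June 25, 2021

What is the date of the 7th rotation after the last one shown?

All Fridays; the gaps (35, 28, 28) vary with month length.
This is the last Friday of each month.
July 2021 ends with Friday July 30, 2021.
Last Friday of August 2021: August 27, 2021.
September 2021 ends with Friday September 24, 2021.
October 2021 ends with Friday October 29, 2021.
Last Friday of November 2021: November 26, 2021.
Last Friday of December 2021: December 31, 2021.
Last Friday of January 2022: January 28, 2022.

January 28, 2022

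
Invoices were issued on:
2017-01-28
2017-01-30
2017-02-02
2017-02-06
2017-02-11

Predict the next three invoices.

Intervals are 2, 3, 4, 5 days — an arithmetic progression with common difference 1.
Next gap: 6 days. 2017-02-11 + 6 days = 2017-02-17.
Next gap: 7 days. 2017-02-17 + 7 days = 2017-02-24.
Next gap: 8 days. 2017-02-24 + 8 days = 2017-03-04.

2017-02-17, 2017-02-24, 2017-03-04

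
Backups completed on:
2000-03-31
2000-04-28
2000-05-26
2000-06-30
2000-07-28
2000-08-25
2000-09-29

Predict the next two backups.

All Fridays; the gaps (28, 28, 35, 28, 28, 35) vary with month length.
This is the last Friday of each month.
Last Friday of October 2000: 2000-10-27.
Last Friday of November 2000: 2000-11-24.

2000-10-27, 2000-11-24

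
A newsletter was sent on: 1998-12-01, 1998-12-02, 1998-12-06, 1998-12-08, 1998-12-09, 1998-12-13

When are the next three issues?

1998-12-15, 1998-12-16, 1998-12-20

Every event lands on a Tuesday or Wednesday or Sunday (gaps cycle 1, 4, 2, 1, 4).
So the schedule is: every Tuesday, Wednesday and Sunday.
The following Tuesday is 1998-12-15.
Next Wednesday: 1998-12-16.
Next Sunday: 1998-12-20.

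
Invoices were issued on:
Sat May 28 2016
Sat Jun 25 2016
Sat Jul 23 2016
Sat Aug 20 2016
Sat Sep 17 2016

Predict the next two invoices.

Sat Oct 15 2016, Sat Nov 12 2016

Every event comes 28 days after the last (28, 28, 28, 28).
Sat Sep 17 2016 + 28 days = Sat Oct 15 2016.
Sat Oct 15 2016 + 28 days = Sat Nov 12 2016.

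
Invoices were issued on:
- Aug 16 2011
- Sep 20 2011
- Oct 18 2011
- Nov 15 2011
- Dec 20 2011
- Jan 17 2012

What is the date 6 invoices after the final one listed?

Jul 17 2012

These are Tuesdays at 28- or 35-day spacing (35, 28, 28, 35, 28).
The pattern: 3rd Tuesday of the month.
3rd Tuesday of February 2012: Feb 21 2012.
March 2012 — 3rd Tuesday is Mar 20 2012.
3rd Tuesday of April 2012: Apr 17 2012.
May 2012 — 3rd Tuesday is May 15 2012.
June 2012 — 3rd Tuesday is Jun 19 2012.
3rd Tuesday of July 2012: Jul 17 2012.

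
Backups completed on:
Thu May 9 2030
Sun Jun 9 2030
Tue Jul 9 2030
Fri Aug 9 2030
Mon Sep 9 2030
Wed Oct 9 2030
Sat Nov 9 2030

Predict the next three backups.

Gaps: 31, 30, 31, 31, 30, 31 days — not constant. Every event is on the 9th of the month.
Pattern: the 9th of each month.
December 2030: Mon Dec 9 2030.
Next: January 2031 → Thu Jan 9 2031.
Next: February 2031 → Sun Feb 9 2031.

Mon Dec 9 2030, Thu Jan 9 2031, Sun Feb 9 2031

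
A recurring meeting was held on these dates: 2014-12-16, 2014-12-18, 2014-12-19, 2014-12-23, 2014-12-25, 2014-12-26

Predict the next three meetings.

2014-12-30, 2015-01-01, 2015-01-02

Every event lands on a Tuesday or Thursday or Friday (gaps cycle 2, 1, 4, 2, 1).
So the schedule is: every Tuesday, Thursday and Friday.
Next Tuesday: 2014-12-30.
The following Thursday is 2015-01-01.
Next Friday: 2015-01-02.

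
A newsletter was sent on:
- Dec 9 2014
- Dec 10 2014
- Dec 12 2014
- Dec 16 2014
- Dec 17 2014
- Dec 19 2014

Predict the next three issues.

The gap pattern 1, 2, 4, 1, 2 repeats every 3 events.
These are the Tuesdays, Wednesdays and Fridays of each week.
The following Tuesday is Dec 23 2014.
The following Wednesday is Dec 24 2014.
Next Friday: Dec 26 2014.

Dec 23 2014, Dec 24 2014, Dec 26 2014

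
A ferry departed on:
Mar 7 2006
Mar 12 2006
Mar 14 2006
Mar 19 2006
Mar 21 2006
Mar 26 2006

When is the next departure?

Every event lands on a Tuesday or Sunday (gaps cycle 5, 2, 5, 2, 5).
So the schedule is: every Tuesday and Sunday.
The following Tuesday is Mar 28 2006.

Mar 28 2006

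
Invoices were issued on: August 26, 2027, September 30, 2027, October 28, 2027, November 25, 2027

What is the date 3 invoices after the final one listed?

Every date is a Thursday; gaps 35, 28, 28 days.
Each is the last Thursday of its month (at least one falls on the 29th or later, ruling out '4th Thursday').
December 2027 ends with Thursday December 30, 2027.
Last Thursday of January 2028: January 27, 2028.
February 2028 ends with Thursday February 24, 2028.

February 24, 2028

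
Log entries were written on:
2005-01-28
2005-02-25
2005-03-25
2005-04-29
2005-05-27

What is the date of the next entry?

2005-06-24

All Fridays; the gaps (28, 28, 35, 28) vary with month length.
This is the last Friday of each month.
Last Friday of June 2005: 2005-06-24.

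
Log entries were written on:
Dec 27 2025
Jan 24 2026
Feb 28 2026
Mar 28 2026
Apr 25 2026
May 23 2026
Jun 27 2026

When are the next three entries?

These are Saturdays at 28- or 35-day spacing (28, 35, 28, 28, 28, 35).
The pattern: 4th Saturday of the month.
4th Saturday of July 2026: Jul 25 2026.
4th Saturday of August 2026: Aug 22 2026.
September 2026 — 4th Saturday is Sep 26 2026.

Jul 25 2026, Aug 22 2026, Sep 26 2026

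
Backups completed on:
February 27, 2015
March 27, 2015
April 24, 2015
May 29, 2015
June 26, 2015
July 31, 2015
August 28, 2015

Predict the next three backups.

All Fridays; the gaps (28, 28, 35, 28, 35, 28) vary with month length.
This is the last Friday of each month.
September 2015 ends with Friday September 25, 2015.
October 2015 ends with Friday October 30, 2015.
November 2015 ends with Friday November 27, 2015.

September 25, 2015; October 30, 2015; November 27, 2015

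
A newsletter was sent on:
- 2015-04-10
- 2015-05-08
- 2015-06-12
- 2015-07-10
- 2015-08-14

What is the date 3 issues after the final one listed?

These are Fridays at 28- or 35-day spacing (28, 35, 28, 35).
The pattern: 2nd Friday of the month.
September 2015 — 2nd Friday is 2015-09-11.
October 2015 — 2nd Friday is 2015-10-09.
2nd Friday of November 2015: 2015-11-13.

2015-11-13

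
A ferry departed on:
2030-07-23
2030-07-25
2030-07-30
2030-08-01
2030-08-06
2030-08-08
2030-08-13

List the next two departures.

2030-08-15, 2030-08-20

Gaps: 2, 5, 2, 5, 2, 5 days — not constant, but cyclic with period 2.
The events fall on every Tuesday and Thursday.
Next Thursday: 2030-08-15.
The following Tuesday is 2030-08-20.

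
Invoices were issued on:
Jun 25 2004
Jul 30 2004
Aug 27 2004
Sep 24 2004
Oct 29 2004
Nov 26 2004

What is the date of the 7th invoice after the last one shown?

These are Fridays with 35, 28, 28, 35, 28-day gaps.
Each is the final Friday of its month — Jul 30 2004 is past the 28th, so '4th Friday' doesn't fit.
Last Friday of December 2004: Dec 31 2004.
January 2005 ends with Friday Jan 28 2005.
Last Friday of February 2005: Feb 25 2005.
Last Friday of March 2005: Mar 25 2005.
Last Friday of April 2005: Apr 29 2005.
May 2005 ends with Friday May 27 2005.
Last Friday of June 2005: Jun 24 2005.

Jun 24 2005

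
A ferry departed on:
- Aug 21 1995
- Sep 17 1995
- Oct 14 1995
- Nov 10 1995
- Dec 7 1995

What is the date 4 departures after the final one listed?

Every event comes 27 days after the last (27, 27, 27, 27).
Dec 7 1995 + 27 days = Jan 3 1996.
Jan 3 1996 + 27 days = Jan 30 1996.
Jan 30 1996 + 27 days = Feb 26 1996.
Feb 26 1996 + 27 days = Mar 24 1996.

Mar 24 1996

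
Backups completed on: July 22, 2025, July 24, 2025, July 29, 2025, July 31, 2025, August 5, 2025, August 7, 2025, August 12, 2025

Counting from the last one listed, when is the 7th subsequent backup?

Every event lands on a Tuesday or Thursday (gaps cycle 2, 5, 2, 5, 2, 5).
So the schedule is: every Tuesday and Thursday.
The following Thursday is August 14, 2025.
Next Tuesday: August 19, 2025.
The following Thursday is August 21, 2025.
Next Tuesday: August 26, 2025.
The following Thursday is August 28, 2025.
The following Tuesday is September 2, 2025.
Next Thursday: September 4, 2025.

September 4, 2025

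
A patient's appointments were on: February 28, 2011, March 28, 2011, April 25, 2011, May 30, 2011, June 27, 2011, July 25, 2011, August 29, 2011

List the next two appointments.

All Mondays; the gaps (28, 28, 35, 28, 28, 35) vary with month length.
This is the last Monday of each month.
September 2011 ends with Monday September 26, 2011.
October 2011 ends with Monday October 31, 2011.

September 26, 2011; October 31, 2011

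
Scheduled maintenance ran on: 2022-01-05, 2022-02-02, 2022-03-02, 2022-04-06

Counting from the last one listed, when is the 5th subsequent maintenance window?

2022-09-07

These are Wednesdays at 28- or 35-day spacing (28, 28, 35).
The pattern: 1st Wednesday of the month.
May 2022 — 1st Wednesday is 2022-05-04.
June 2022 — 1st Wednesday is 2022-06-01.
1st Wednesday of July 2022: 2022-07-06.
August 2022 — 1st Wednesday is 2022-08-03.
September 2022 — 1st Wednesday is 2022-09-07.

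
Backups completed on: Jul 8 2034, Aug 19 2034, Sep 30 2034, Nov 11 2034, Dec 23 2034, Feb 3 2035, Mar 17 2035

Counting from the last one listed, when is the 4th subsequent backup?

The spacing is 42, 42, 42, 42, 42, 42 days — always 42 days.
Mar 17 2035 + 42 days = Apr 28 2035.
Apr 28 2035 + 42 days = Jun 9 2035.
Jun 9 2035 + 42 days = Jul 21 2035.
Jul 21 2035 + 42 days = Sep 1 2035.

Sep 1 2035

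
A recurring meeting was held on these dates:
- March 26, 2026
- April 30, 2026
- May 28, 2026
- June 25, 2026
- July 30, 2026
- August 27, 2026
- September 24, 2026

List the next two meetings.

October 29, 2026; November 26, 2026

These are Thursdays with 35, 28, 28, 35, 28, 28-day gaps.
Each is the final Thursday of its month — April 30, 2026 is past the 28th, so '4th Thursday' doesn't fit.
October 2026 ends with Thursday October 29, 2026.
November 2026 ends with Thursday November 26, 2026.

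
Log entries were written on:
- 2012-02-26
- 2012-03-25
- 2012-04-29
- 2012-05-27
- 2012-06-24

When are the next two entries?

2012-07-29, 2012-08-26

These are Sundays with 28, 35, 28, 28-day gaps.
Each is the final Sunday of its month — 2012-04-29 is past the 28th, so '4th Sunday' doesn't fit.
July 2012 ends with Sunday 2012-07-29.
Last Sunday of August 2012: 2012-08-26.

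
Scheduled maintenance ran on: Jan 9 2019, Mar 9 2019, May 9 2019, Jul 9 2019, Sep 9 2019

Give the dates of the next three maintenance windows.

Gaps: 59, 61, 61, 62 days — not constant. Every event is on the 9th of the month.
Pattern: the 9th of every 2 months.
Next: November 2019 → Nov 9 2019.
Next: January 2020 → Jan 9 2020.
Next: March 2020 → Mar 9 2020.

Nov 9 2019, Jan 9 2020, Mar 9 2020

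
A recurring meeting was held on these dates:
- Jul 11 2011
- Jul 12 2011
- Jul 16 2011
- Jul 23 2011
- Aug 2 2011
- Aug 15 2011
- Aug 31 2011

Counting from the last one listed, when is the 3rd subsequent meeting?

Nov 5 2011

The spacing grows by 3 each time: 1, 4, 7, 10, 13, 16 days.
Next gap: 19 days. Aug 31 2011 + 19 days = Sep 19 2011.
Next gap: 22 days. Sep 19 2011 + 22 days = Oct 11 2011.
Next gap: 25 days. Oct 11 2011 + 25 days = Nov 5 2011.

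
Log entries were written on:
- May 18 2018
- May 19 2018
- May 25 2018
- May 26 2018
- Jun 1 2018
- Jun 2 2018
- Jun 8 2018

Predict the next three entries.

Jun 9 2018, Jun 15 2018, Jun 16 2018

The gap pattern 1, 6, 1, 6, 1, 6 repeats every 2 events.
These are the Fridays and Saturdays of each week.
Next Saturday: Jun 9 2018.
Next Friday: Jun 15 2018.
Next Saturday: Jun 16 2018.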